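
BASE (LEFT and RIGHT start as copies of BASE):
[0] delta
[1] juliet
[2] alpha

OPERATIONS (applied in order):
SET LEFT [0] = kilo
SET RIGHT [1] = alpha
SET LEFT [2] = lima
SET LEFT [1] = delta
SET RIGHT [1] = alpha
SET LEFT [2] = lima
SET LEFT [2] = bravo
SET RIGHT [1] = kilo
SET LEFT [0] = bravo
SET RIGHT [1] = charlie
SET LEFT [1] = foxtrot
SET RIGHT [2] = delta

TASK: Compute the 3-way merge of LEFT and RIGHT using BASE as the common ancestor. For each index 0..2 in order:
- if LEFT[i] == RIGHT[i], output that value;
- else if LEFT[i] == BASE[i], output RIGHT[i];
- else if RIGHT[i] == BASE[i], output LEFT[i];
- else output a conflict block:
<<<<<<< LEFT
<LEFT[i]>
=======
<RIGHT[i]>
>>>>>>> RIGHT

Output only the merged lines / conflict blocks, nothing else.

Answer: bravo
<<<<<<< LEFT
foxtrot
=======
charlie
>>>>>>> RIGHT
<<<<<<< LEFT
bravo
=======
delta
>>>>>>> RIGHT

Derivation:
Final LEFT:  [bravo, foxtrot, bravo]
Final RIGHT: [delta, charlie, delta]
i=0: L=bravo, R=delta=BASE -> take LEFT -> bravo
i=1: BASE=juliet L=foxtrot R=charlie all differ -> CONFLICT
i=2: BASE=alpha L=bravo R=delta all differ -> CONFLICT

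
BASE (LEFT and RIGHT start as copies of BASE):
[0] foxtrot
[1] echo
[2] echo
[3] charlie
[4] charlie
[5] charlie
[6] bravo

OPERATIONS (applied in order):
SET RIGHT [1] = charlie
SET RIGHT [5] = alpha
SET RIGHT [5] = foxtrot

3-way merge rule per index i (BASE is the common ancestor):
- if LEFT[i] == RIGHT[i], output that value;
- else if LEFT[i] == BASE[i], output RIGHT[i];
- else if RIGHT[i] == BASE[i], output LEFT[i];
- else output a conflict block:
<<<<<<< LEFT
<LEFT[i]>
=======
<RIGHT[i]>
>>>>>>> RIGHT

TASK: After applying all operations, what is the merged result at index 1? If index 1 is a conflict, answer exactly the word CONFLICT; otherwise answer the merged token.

Answer: charlie

Derivation:
Final LEFT:  [foxtrot, echo, echo, charlie, charlie, charlie, bravo]
Final RIGHT: [foxtrot, charlie, echo, charlie, charlie, foxtrot, bravo]
i=0: L=foxtrot R=foxtrot -> agree -> foxtrot
i=1: L=echo=BASE, R=charlie -> take RIGHT -> charlie
i=2: L=echo R=echo -> agree -> echo
i=3: L=charlie R=charlie -> agree -> charlie
i=4: L=charlie R=charlie -> agree -> charlie
i=5: L=charlie=BASE, R=foxtrot -> take RIGHT -> foxtrot
i=6: L=bravo R=bravo -> agree -> bravo
Index 1 -> charlie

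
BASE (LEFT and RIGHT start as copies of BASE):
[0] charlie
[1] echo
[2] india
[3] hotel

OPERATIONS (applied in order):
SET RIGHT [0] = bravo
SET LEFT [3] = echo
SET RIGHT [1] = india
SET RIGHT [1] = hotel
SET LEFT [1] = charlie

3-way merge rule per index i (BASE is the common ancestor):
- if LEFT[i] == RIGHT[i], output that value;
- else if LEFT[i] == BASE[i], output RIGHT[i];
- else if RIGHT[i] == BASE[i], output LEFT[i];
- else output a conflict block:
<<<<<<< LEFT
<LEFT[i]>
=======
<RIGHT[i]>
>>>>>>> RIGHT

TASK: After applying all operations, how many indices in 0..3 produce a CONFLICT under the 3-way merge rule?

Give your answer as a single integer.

Final LEFT:  [charlie, charlie, india, echo]
Final RIGHT: [bravo, hotel, india, hotel]
i=0: L=charlie=BASE, R=bravo -> take RIGHT -> bravo
i=1: BASE=echo L=charlie R=hotel all differ -> CONFLICT
i=2: L=india R=india -> agree -> india
i=3: L=echo, R=hotel=BASE -> take LEFT -> echo
Conflict count: 1

Answer: 1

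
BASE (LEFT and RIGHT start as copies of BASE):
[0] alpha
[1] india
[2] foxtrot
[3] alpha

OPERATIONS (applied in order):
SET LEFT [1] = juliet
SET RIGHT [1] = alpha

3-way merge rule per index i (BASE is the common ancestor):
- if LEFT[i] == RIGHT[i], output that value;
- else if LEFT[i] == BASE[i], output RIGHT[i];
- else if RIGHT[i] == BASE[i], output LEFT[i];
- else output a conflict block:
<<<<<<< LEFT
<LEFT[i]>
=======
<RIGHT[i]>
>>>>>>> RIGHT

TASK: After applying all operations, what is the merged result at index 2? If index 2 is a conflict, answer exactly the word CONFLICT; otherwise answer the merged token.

Final LEFT:  [alpha, juliet, foxtrot, alpha]
Final RIGHT: [alpha, alpha, foxtrot, alpha]
i=0: L=alpha R=alpha -> agree -> alpha
i=1: BASE=india L=juliet R=alpha all differ -> CONFLICT
i=2: L=foxtrot R=foxtrot -> agree -> foxtrot
i=3: L=alpha R=alpha -> agree -> alpha
Index 2 -> foxtrot

Answer: foxtrot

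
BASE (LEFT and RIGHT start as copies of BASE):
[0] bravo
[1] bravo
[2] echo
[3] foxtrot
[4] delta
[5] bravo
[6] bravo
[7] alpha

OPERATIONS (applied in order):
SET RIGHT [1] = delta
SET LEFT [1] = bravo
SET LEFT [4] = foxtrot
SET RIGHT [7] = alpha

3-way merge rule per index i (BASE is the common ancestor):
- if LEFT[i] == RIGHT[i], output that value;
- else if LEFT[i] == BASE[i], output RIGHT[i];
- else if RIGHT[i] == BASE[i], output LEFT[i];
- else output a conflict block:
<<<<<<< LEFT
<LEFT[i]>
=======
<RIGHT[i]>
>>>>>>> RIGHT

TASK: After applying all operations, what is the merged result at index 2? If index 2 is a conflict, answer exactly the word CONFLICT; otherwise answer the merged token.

Answer: echo

Derivation:
Final LEFT:  [bravo, bravo, echo, foxtrot, foxtrot, bravo, bravo, alpha]
Final RIGHT: [bravo, delta, echo, foxtrot, delta, bravo, bravo, alpha]
i=0: L=bravo R=bravo -> agree -> bravo
i=1: L=bravo=BASE, R=delta -> take RIGHT -> delta
i=2: L=echo R=echo -> agree -> echo
i=3: L=foxtrot R=foxtrot -> agree -> foxtrot
i=4: L=foxtrot, R=delta=BASE -> take LEFT -> foxtrot
i=5: L=bravo R=bravo -> agree -> bravo
i=6: L=bravo R=bravo -> agree -> bravo
i=7: L=alpha R=alpha -> agree -> alpha
Index 2 -> echo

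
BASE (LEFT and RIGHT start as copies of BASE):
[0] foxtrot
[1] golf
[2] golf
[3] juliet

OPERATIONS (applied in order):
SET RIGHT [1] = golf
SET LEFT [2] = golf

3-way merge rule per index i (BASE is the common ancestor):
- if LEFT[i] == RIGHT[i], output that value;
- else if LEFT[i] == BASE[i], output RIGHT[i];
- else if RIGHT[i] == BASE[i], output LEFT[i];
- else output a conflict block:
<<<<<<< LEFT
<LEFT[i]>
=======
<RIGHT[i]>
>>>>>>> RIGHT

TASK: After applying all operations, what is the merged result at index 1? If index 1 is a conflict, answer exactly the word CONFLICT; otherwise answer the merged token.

Final LEFT:  [foxtrot, golf, golf, juliet]
Final RIGHT: [foxtrot, golf, golf, juliet]
i=0: L=foxtrot R=foxtrot -> agree -> foxtrot
i=1: L=golf R=golf -> agree -> golf
i=2: L=golf R=golf -> agree -> golf
i=3: L=juliet R=juliet -> agree -> juliet
Index 1 -> golf

Answer: golf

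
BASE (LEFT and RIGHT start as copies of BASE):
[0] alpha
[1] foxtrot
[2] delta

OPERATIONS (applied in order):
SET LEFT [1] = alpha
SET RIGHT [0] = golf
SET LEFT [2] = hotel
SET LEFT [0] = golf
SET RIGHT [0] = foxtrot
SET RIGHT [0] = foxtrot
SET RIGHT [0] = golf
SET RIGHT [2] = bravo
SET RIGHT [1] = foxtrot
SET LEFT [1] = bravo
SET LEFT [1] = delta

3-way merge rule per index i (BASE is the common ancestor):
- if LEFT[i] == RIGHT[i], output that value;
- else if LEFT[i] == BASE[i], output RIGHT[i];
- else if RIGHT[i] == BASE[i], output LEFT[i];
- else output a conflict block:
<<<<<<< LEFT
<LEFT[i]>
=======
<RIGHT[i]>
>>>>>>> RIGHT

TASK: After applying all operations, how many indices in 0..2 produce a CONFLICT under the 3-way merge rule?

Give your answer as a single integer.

Answer: 1

Derivation:
Final LEFT:  [golf, delta, hotel]
Final RIGHT: [golf, foxtrot, bravo]
i=0: L=golf R=golf -> agree -> golf
i=1: L=delta, R=foxtrot=BASE -> take LEFT -> delta
i=2: BASE=delta L=hotel R=bravo all differ -> CONFLICT
Conflict count: 1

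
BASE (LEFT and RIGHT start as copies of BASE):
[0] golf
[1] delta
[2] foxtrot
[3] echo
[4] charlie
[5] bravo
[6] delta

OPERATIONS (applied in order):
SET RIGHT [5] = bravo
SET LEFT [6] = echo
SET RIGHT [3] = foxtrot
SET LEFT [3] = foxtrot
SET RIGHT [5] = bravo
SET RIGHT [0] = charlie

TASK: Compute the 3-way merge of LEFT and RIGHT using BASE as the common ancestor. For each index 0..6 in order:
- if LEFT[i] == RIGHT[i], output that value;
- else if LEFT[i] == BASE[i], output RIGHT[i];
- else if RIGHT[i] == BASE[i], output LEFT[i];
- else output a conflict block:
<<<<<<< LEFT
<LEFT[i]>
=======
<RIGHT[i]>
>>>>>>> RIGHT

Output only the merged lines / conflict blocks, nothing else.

Final LEFT:  [golf, delta, foxtrot, foxtrot, charlie, bravo, echo]
Final RIGHT: [charlie, delta, foxtrot, foxtrot, charlie, bravo, delta]
i=0: L=golf=BASE, R=charlie -> take RIGHT -> charlie
i=1: L=delta R=delta -> agree -> delta
i=2: L=foxtrot R=foxtrot -> agree -> foxtrot
i=3: L=foxtrot R=foxtrot -> agree -> foxtrot
i=4: L=charlie R=charlie -> agree -> charlie
i=5: L=bravo R=bravo -> agree -> bravo
i=6: L=echo, R=delta=BASE -> take LEFT -> echo

Answer: charlie
delta
foxtrot
foxtrot
charlie
bravo
echo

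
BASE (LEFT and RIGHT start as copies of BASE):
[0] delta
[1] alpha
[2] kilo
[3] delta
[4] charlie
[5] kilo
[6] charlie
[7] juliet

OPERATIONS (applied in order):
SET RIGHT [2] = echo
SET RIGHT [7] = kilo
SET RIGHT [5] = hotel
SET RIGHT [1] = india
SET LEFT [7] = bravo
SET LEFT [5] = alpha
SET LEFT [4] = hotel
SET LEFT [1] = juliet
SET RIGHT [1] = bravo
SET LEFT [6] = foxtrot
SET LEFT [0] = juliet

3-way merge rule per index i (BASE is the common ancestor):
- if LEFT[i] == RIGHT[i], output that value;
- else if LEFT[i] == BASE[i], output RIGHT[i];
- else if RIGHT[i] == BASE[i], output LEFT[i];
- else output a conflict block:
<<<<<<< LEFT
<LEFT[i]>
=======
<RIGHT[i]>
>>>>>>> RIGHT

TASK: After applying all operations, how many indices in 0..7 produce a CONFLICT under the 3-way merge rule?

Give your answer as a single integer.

Answer: 3

Derivation:
Final LEFT:  [juliet, juliet, kilo, delta, hotel, alpha, foxtrot, bravo]
Final RIGHT: [delta, bravo, echo, delta, charlie, hotel, charlie, kilo]
i=0: L=juliet, R=delta=BASE -> take LEFT -> juliet
i=1: BASE=alpha L=juliet R=bravo all differ -> CONFLICT
i=2: L=kilo=BASE, R=echo -> take RIGHT -> echo
i=3: L=delta R=delta -> agree -> delta
i=4: L=hotel, R=charlie=BASE -> take LEFT -> hotel
i=5: BASE=kilo L=alpha R=hotel all differ -> CONFLICT
i=6: L=foxtrot, R=charlie=BASE -> take LEFT -> foxtrot
i=7: BASE=juliet L=bravo R=kilo all differ -> CONFLICT
Conflict count: 3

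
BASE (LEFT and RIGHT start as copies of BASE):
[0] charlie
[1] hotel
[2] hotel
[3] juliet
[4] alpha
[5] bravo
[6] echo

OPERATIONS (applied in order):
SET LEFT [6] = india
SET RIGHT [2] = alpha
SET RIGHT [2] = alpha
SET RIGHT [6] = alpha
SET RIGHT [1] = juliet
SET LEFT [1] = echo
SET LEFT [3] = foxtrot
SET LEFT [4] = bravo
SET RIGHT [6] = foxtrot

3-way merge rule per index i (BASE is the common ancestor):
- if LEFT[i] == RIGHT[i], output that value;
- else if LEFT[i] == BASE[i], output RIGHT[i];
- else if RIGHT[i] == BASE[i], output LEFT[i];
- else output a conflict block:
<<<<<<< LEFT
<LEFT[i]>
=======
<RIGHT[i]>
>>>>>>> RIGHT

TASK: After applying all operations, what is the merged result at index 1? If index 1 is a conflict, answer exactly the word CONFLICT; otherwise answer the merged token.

Answer: CONFLICT

Derivation:
Final LEFT:  [charlie, echo, hotel, foxtrot, bravo, bravo, india]
Final RIGHT: [charlie, juliet, alpha, juliet, alpha, bravo, foxtrot]
i=0: L=charlie R=charlie -> agree -> charlie
i=1: BASE=hotel L=echo R=juliet all differ -> CONFLICT
i=2: L=hotel=BASE, R=alpha -> take RIGHT -> alpha
i=3: L=foxtrot, R=juliet=BASE -> take LEFT -> foxtrot
i=4: L=bravo, R=alpha=BASE -> take LEFT -> bravo
i=5: L=bravo R=bravo -> agree -> bravo
i=6: BASE=echo L=india R=foxtrot all differ -> CONFLICT
Index 1 -> CONFLICT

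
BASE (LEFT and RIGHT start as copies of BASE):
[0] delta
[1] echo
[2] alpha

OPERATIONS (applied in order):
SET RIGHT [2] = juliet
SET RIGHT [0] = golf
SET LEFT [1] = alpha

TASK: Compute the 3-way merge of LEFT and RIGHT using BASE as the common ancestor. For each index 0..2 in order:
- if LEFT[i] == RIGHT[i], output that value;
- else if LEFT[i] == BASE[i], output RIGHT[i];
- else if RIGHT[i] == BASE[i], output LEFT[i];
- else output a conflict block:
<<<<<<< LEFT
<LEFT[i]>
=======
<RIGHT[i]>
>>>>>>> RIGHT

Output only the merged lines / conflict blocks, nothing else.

Answer: golf
alpha
juliet

Derivation:
Final LEFT:  [delta, alpha, alpha]
Final RIGHT: [golf, echo, juliet]
i=0: L=delta=BASE, R=golf -> take RIGHT -> golf
i=1: L=alpha, R=echo=BASE -> take LEFT -> alpha
i=2: L=alpha=BASE, R=juliet -> take RIGHT -> juliet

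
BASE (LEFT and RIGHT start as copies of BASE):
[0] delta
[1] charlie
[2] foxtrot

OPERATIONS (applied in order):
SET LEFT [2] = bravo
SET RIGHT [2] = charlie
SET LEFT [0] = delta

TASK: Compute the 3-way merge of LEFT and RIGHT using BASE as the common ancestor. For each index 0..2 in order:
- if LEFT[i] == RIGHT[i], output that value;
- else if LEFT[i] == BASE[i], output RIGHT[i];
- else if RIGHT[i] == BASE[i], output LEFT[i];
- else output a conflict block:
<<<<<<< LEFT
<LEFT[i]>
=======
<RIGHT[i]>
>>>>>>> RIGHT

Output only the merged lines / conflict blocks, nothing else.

Final LEFT:  [delta, charlie, bravo]
Final RIGHT: [delta, charlie, charlie]
i=0: L=delta R=delta -> agree -> delta
i=1: L=charlie R=charlie -> agree -> charlie
i=2: BASE=foxtrot L=bravo R=charlie all differ -> CONFLICT

Answer: delta
charlie
<<<<<<< LEFT
bravo
=======
charlie
>>>>>>> RIGHT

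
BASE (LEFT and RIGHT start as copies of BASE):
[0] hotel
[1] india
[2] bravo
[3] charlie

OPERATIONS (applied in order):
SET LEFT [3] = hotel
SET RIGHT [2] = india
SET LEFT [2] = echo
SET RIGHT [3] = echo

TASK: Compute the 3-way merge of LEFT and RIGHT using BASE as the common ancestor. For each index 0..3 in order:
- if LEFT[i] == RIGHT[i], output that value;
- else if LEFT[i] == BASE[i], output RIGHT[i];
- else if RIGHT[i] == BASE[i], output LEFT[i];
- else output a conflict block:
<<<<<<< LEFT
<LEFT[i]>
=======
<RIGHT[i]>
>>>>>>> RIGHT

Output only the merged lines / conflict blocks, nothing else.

Answer: hotel
india
<<<<<<< LEFT
echo
=======
india
>>>>>>> RIGHT
<<<<<<< LEFT
hotel
=======
echo
>>>>>>> RIGHT

Derivation:
Final LEFT:  [hotel, india, echo, hotel]
Final RIGHT: [hotel, india, india, echo]
i=0: L=hotel R=hotel -> agree -> hotel
i=1: L=india R=india -> agree -> india
i=2: BASE=bravo L=echo R=india all differ -> CONFLICT
i=3: BASE=charlie L=hotel R=echo all differ -> CONFLICT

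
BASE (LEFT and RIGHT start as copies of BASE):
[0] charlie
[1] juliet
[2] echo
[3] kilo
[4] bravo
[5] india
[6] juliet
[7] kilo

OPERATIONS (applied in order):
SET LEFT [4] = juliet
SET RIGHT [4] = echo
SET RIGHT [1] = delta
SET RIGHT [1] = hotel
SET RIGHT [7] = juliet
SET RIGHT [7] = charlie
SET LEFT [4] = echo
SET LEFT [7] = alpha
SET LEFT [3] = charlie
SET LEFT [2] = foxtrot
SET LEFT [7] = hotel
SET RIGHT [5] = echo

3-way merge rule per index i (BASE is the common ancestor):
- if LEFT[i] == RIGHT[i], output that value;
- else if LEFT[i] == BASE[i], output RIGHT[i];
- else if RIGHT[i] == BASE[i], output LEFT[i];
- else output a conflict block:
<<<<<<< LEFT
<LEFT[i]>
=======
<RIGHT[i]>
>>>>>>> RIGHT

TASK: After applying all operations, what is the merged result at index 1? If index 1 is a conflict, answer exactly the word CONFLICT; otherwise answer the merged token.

Answer: hotel

Derivation:
Final LEFT:  [charlie, juliet, foxtrot, charlie, echo, india, juliet, hotel]
Final RIGHT: [charlie, hotel, echo, kilo, echo, echo, juliet, charlie]
i=0: L=charlie R=charlie -> agree -> charlie
i=1: L=juliet=BASE, R=hotel -> take RIGHT -> hotel
i=2: L=foxtrot, R=echo=BASE -> take LEFT -> foxtrot
i=3: L=charlie, R=kilo=BASE -> take LEFT -> charlie
i=4: L=echo R=echo -> agree -> echo
i=5: L=india=BASE, R=echo -> take RIGHT -> echo
i=6: L=juliet R=juliet -> agree -> juliet
i=7: BASE=kilo L=hotel R=charlie all differ -> CONFLICT
Index 1 -> hotel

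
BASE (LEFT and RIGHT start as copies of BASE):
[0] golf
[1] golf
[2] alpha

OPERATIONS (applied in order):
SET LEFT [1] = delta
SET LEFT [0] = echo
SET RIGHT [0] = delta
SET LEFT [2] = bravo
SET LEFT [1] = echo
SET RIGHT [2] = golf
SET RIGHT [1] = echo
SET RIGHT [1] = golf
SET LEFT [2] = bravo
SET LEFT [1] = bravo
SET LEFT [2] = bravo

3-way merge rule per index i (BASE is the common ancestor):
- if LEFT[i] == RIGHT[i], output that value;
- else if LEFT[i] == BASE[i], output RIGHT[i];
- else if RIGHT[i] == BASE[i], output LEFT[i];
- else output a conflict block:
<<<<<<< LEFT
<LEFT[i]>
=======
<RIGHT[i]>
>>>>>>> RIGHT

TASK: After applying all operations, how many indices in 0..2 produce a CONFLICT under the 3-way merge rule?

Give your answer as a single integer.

Final LEFT:  [echo, bravo, bravo]
Final RIGHT: [delta, golf, golf]
i=0: BASE=golf L=echo R=delta all differ -> CONFLICT
i=1: L=bravo, R=golf=BASE -> take LEFT -> bravo
i=2: BASE=alpha L=bravo R=golf all differ -> CONFLICT
Conflict count: 2

Answer: 2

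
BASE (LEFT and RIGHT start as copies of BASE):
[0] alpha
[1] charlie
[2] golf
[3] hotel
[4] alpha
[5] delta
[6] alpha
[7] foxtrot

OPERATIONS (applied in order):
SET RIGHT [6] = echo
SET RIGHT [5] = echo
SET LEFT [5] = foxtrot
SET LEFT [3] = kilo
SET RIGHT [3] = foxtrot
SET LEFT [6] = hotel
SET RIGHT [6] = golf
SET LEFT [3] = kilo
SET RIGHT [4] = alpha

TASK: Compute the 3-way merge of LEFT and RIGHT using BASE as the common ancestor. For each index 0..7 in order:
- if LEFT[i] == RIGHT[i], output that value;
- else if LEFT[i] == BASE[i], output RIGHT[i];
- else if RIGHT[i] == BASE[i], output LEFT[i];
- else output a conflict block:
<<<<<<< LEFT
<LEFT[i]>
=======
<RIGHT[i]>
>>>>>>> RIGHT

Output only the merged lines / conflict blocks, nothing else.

Answer: alpha
charlie
golf
<<<<<<< LEFT
kilo
=======
foxtrot
>>>>>>> RIGHT
alpha
<<<<<<< LEFT
foxtrot
=======
echo
>>>>>>> RIGHT
<<<<<<< LEFT
hotel
=======
golf
>>>>>>> RIGHT
foxtrot

Derivation:
Final LEFT:  [alpha, charlie, golf, kilo, alpha, foxtrot, hotel, foxtrot]
Final RIGHT: [alpha, charlie, golf, foxtrot, alpha, echo, golf, foxtrot]
i=0: L=alpha R=alpha -> agree -> alpha
i=1: L=charlie R=charlie -> agree -> charlie
i=2: L=golf R=golf -> agree -> golf
i=3: BASE=hotel L=kilo R=foxtrot all differ -> CONFLICT
i=4: L=alpha R=alpha -> agree -> alpha
i=5: BASE=delta L=foxtrot R=echo all differ -> CONFLICT
i=6: BASE=alpha L=hotel R=golf all differ -> CONFLICT
i=7: L=foxtrot R=foxtrot -> agree -> foxtrot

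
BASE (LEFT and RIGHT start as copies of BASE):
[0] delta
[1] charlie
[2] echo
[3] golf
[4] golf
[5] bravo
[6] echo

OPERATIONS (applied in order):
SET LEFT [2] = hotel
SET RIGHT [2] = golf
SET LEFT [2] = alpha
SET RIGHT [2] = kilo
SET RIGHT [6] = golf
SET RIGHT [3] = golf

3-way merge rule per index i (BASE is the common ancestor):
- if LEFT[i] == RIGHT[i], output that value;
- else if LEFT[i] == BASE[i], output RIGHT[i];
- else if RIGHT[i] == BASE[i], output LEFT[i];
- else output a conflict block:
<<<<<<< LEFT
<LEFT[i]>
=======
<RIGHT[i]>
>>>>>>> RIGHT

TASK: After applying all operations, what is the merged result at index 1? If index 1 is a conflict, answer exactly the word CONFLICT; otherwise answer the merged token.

Final LEFT:  [delta, charlie, alpha, golf, golf, bravo, echo]
Final RIGHT: [delta, charlie, kilo, golf, golf, bravo, golf]
i=0: L=delta R=delta -> agree -> delta
i=1: L=charlie R=charlie -> agree -> charlie
i=2: BASE=echo L=alpha R=kilo all differ -> CONFLICT
i=3: L=golf R=golf -> agree -> golf
i=4: L=golf R=golf -> agree -> golf
i=5: L=bravo R=bravo -> agree -> bravo
i=6: L=echo=BASE, R=golf -> take RIGHT -> golf
Index 1 -> charlie

Answer: charlie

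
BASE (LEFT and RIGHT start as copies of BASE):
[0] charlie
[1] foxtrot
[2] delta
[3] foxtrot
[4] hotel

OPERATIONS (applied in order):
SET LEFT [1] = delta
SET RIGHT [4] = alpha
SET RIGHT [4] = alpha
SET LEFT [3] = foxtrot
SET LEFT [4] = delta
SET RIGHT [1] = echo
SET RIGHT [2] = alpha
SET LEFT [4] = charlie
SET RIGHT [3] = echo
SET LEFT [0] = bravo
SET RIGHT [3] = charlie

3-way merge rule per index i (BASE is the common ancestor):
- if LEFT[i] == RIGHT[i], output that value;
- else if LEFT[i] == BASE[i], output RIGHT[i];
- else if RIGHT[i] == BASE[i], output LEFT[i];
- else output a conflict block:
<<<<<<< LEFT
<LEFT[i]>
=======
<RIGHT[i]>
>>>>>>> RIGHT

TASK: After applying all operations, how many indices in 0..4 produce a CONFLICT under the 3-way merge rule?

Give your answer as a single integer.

Final LEFT:  [bravo, delta, delta, foxtrot, charlie]
Final RIGHT: [charlie, echo, alpha, charlie, alpha]
i=0: L=bravo, R=charlie=BASE -> take LEFT -> bravo
i=1: BASE=foxtrot L=delta R=echo all differ -> CONFLICT
i=2: L=delta=BASE, R=alpha -> take RIGHT -> alpha
i=3: L=foxtrot=BASE, R=charlie -> take RIGHT -> charlie
i=4: BASE=hotel L=charlie R=alpha all differ -> CONFLICT
Conflict count: 2

Answer: 2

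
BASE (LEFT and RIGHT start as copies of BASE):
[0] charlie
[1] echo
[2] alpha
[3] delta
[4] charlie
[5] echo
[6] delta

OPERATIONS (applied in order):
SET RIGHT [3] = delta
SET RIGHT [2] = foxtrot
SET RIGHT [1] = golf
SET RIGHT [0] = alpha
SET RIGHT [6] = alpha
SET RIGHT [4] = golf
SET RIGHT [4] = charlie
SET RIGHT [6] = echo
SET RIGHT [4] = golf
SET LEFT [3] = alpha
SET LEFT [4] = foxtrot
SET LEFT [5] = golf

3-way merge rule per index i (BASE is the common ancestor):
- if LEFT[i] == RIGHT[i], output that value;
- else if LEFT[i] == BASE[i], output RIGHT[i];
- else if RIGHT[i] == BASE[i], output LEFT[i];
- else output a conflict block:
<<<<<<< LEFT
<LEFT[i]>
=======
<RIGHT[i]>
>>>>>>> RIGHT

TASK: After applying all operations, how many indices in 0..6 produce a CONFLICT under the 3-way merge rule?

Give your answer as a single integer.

Answer: 1

Derivation:
Final LEFT:  [charlie, echo, alpha, alpha, foxtrot, golf, delta]
Final RIGHT: [alpha, golf, foxtrot, delta, golf, echo, echo]
i=0: L=charlie=BASE, R=alpha -> take RIGHT -> alpha
i=1: L=echo=BASE, R=golf -> take RIGHT -> golf
i=2: L=alpha=BASE, R=foxtrot -> take RIGHT -> foxtrot
i=3: L=alpha, R=delta=BASE -> take LEFT -> alpha
i=4: BASE=charlie L=foxtrot R=golf all differ -> CONFLICT
i=5: L=golf, R=echo=BASE -> take LEFT -> golf
i=6: L=delta=BASE, R=echo -> take RIGHT -> echo
Conflict count: 1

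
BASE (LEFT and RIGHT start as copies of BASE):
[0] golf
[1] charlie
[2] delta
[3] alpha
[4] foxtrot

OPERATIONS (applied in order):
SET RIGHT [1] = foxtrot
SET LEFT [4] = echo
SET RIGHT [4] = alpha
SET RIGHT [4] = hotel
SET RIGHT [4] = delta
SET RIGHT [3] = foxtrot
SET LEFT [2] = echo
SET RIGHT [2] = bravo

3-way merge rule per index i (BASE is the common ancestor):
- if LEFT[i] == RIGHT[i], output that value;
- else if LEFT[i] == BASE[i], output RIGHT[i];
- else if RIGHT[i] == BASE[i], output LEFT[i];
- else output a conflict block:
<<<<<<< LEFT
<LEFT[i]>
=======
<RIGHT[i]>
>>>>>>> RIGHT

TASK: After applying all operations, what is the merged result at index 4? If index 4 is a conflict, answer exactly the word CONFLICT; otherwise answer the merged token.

Answer: CONFLICT

Derivation:
Final LEFT:  [golf, charlie, echo, alpha, echo]
Final RIGHT: [golf, foxtrot, bravo, foxtrot, delta]
i=0: L=golf R=golf -> agree -> golf
i=1: L=charlie=BASE, R=foxtrot -> take RIGHT -> foxtrot
i=2: BASE=delta L=echo R=bravo all differ -> CONFLICT
i=3: L=alpha=BASE, R=foxtrot -> take RIGHT -> foxtrot
i=4: BASE=foxtrot L=echo R=delta all differ -> CONFLICT
Index 4 -> CONFLICT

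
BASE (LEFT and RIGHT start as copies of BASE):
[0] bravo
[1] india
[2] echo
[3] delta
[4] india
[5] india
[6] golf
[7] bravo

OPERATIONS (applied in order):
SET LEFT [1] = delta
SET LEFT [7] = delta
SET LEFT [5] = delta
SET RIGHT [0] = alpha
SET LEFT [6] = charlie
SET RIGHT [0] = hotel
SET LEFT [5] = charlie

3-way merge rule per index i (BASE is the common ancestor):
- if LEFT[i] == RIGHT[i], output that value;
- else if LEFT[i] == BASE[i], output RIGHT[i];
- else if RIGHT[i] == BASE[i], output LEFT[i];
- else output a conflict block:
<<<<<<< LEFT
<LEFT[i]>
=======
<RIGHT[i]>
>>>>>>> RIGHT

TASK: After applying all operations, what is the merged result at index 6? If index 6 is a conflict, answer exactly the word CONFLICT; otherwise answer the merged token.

Final LEFT:  [bravo, delta, echo, delta, india, charlie, charlie, delta]
Final RIGHT: [hotel, india, echo, delta, india, india, golf, bravo]
i=0: L=bravo=BASE, R=hotel -> take RIGHT -> hotel
i=1: L=delta, R=india=BASE -> take LEFT -> delta
i=2: L=echo R=echo -> agree -> echo
i=3: L=delta R=delta -> agree -> delta
i=4: L=india R=india -> agree -> india
i=5: L=charlie, R=india=BASE -> take LEFT -> charlie
i=6: L=charlie, R=golf=BASE -> take LEFT -> charlie
i=7: L=delta, R=bravo=BASE -> take LEFT -> delta
Index 6 -> charlie

Answer: charlie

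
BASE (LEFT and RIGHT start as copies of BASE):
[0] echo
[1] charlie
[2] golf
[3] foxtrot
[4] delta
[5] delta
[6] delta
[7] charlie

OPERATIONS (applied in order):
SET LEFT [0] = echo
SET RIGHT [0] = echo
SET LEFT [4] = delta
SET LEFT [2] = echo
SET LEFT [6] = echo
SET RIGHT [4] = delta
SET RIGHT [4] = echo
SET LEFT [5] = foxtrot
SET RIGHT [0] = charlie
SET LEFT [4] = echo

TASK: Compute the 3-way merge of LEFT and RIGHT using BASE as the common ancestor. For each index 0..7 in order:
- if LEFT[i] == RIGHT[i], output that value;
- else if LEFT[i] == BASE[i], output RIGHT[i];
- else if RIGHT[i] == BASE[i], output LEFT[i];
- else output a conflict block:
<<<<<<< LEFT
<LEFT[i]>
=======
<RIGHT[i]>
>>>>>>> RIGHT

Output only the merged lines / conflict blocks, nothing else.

Answer: charlie
charlie
echo
foxtrot
echo
foxtrot
echo
charlie

Derivation:
Final LEFT:  [echo, charlie, echo, foxtrot, echo, foxtrot, echo, charlie]
Final RIGHT: [charlie, charlie, golf, foxtrot, echo, delta, delta, charlie]
i=0: L=echo=BASE, R=charlie -> take RIGHT -> charlie
i=1: L=charlie R=charlie -> agree -> charlie
i=2: L=echo, R=golf=BASE -> take LEFT -> echo
i=3: L=foxtrot R=foxtrot -> agree -> foxtrot
i=4: L=echo R=echo -> agree -> echo
i=5: L=foxtrot, R=delta=BASE -> take LEFT -> foxtrot
i=6: L=echo, R=delta=BASE -> take LEFT -> echo
i=7: L=charlie R=charlie -> agree -> charlie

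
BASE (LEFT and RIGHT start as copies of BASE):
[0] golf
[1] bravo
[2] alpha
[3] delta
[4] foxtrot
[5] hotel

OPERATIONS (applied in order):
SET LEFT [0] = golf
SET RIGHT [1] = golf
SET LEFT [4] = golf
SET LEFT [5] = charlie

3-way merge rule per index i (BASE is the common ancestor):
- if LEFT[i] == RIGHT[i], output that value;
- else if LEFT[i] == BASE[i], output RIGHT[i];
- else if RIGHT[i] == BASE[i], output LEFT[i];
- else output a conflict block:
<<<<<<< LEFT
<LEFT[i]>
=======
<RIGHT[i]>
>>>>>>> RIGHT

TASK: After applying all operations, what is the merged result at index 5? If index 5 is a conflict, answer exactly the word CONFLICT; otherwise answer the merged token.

Answer: charlie

Derivation:
Final LEFT:  [golf, bravo, alpha, delta, golf, charlie]
Final RIGHT: [golf, golf, alpha, delta, foxtrot, hotel]
i=0: L=golf R=golf -> agree -> golf
i=1: L=bravo=BASE, R=golf -> take RIGHT -> golf
i=2: L=alpha R=alpha -> agree -> alpha
i=3: L=delta R=delta -> agree -> delta
i=4: L=golf, R=foxtrot=BASE -> take LEFT -> golf
i=5: L=charlie, R=hotel=BASE -> take LEFT -> charlie
Index 5 -> charlie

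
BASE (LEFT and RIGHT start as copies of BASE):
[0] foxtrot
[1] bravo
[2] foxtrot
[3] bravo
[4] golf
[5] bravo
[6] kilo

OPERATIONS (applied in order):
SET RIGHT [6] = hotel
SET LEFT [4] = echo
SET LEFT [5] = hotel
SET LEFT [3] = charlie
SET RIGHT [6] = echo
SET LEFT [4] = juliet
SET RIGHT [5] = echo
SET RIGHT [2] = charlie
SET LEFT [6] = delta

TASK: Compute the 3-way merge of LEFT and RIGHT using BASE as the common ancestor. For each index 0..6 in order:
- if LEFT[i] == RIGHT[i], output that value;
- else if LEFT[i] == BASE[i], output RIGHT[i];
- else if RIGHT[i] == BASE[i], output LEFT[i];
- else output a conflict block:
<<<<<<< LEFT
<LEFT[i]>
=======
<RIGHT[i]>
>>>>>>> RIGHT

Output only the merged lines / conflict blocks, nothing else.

Final LEFT:  [foxtrot, bravo, foxtrot, charlie, juliet, hotel, delta]
Final RIGHT: [foxtrot, bravo, charlie, bravo, golf, echo, echo]
i=0: L=foxtrot R=foxtrot -> agree -> foxtrot
i=1: L=bravo R=bravo -> agree -> bravo
i=2: L=foxtrot=BASE, R=charlie -> take RIGHT -> charlie
i=3: L=charlie, R=bravo=BASE -> take LEFT -> charlie
i=4: L=juliet, R=golf=BASE -> take LEFT -> juliet
i=5: BASE=bravo L=hotel R=echo all differ -> CONFLICT
i=6: BASE=kilo L=delta R=echo all differ -> CONFLICT

Answer: foxtrot
bravo
charlie
charlie
juliet
<<<<<<< LEFT
hotel
=======
echo
>>>>>>> RIGHT
<<<<<<< LEFT
delta
=======
echo
>>>>>>> RIGHT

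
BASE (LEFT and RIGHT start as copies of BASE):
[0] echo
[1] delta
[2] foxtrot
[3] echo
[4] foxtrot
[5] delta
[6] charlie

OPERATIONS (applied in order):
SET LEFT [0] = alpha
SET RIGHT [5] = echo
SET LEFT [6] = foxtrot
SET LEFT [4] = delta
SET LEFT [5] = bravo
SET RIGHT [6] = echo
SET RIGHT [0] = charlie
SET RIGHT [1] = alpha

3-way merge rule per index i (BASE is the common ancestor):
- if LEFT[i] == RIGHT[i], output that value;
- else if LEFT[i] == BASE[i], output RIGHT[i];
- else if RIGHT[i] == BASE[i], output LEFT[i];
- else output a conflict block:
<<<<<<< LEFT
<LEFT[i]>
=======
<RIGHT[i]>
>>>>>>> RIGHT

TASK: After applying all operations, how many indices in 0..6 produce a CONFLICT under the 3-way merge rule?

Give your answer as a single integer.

Answer: 3

Derivation:
Final LEFT:  [alpha, delta, foxtrot, echo, delta, bravo, foxtrot]
Final RIGHT: [charlie, alpha, foxtrot, echo, foxtrot, echo, echo]
i=0: BASE=echo L=alpha R=charlie all differ -> CONFLICT
i=1: L=delta=BASE, R=alpha -> take RIGHT -> alpha
i=2: L=foxtrot R=foxtrot -> agree -> foxtrot
i=3: L=echo R=echo -> agree -> echo
i=4: L=delta, R=foxtrot=BASE -> take LEFT -> delta
i=5: BASE=delta L=bravo R=echo all differ -> CONFLICT
i=6: BASE=charlie L=foxtrot R=echo all differ -> CONFLICT
Conflict count: 3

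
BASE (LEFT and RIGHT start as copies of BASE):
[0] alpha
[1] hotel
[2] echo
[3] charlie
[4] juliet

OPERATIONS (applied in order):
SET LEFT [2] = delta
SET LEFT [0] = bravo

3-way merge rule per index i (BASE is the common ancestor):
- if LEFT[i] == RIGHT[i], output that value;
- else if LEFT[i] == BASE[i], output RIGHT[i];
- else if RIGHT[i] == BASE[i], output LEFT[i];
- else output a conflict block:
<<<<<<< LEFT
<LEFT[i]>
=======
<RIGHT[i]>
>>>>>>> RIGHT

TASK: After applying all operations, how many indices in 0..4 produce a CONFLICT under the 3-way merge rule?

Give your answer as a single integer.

Answer: 0

Derivation:
Final LEFT:  [bravo, hotel, delta, charlie, juliet]
Final RIGHT: [alpha, hotel, echo, charlie, juliet]
i=0: L=bravo, R=alpha=BASE -> take LEFT -> bravo
i=1: L=hotel R=hotel -> agree -> hotel
i=2: L=delta, R=echo=BASE -> take LEFT -> delta
i=3: L=charlie R=charlie -> agree -> charlie
i=4: L=juliet R=juliet -> agree -> juliet
Conflict count: 0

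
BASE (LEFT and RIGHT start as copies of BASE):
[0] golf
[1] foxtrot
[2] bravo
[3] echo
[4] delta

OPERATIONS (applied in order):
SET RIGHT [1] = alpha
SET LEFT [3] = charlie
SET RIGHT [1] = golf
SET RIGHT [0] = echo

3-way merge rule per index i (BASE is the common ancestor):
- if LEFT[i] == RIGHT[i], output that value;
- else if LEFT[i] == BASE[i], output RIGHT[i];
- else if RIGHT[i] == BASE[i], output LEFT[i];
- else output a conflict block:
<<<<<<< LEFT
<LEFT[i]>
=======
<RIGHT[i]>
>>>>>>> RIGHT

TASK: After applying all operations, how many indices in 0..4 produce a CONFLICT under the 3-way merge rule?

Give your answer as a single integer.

Final LEFT:  [golf, foxtrot, bravo, charlie, delta]
Final RIGHT: [echo, golf, bravo, echo, delta]
i=0: L=golf=BASE, R=echo -> take RIGHT -> echo
i=1: L=foxtrot=BASE, R=golf -> take RIGHT -> golf
i=2: L=bravo R=bravo -> agree -> bravo
i=3: L=charlie, R=echo=BASE -> take LEFT -> charlie
i=4: L=delta R=delta -> agree -> delta
Conflict count: 0

Answer: 0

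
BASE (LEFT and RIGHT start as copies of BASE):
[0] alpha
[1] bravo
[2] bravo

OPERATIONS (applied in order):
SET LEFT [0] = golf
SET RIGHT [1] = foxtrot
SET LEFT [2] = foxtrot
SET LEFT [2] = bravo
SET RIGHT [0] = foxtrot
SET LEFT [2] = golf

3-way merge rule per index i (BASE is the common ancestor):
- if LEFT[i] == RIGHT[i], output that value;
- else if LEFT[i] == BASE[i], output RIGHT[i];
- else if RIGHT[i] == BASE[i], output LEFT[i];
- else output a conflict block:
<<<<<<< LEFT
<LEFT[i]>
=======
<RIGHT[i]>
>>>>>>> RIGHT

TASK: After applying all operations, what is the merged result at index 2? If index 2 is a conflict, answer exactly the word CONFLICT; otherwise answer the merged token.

Answer: golf

Derivation:
Final LEFT:  [golf, bravo, golf]
Final RIGHT: [foxtrot, foxtrot, bravo]
i=0: BASE=alpha L=golf R=foxtrot all differ -> CONFLICT
i=1: L=bravo=BASE, R=foxtrot -> take RIGHT -> foxtrot
i=2: L=golf, R=bravo=BASE -> take LEFT -> golf
Index 2 -> golf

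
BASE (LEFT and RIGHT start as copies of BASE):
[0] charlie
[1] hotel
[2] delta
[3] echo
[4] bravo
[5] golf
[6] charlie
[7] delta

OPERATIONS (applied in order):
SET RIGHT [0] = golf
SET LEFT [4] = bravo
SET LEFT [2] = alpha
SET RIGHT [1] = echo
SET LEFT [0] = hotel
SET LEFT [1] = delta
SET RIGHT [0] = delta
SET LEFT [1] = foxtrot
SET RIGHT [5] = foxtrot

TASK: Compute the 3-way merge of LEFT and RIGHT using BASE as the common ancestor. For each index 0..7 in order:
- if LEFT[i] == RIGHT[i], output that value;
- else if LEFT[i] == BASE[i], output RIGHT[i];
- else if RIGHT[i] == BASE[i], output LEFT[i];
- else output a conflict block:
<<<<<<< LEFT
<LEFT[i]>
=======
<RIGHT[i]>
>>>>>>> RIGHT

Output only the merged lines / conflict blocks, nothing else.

Final LEFT:  [hotel, foxtrot, alpha, echo, bravo, golf, charlie, delta]
Final RIGHT: [delta, echo, delta, echo, bravo, foxtrot, charlie, delta]
i=0: BASE=charlie L=hotel R=delta all differ -> CONFLICT
i=1: BASE=hotel L=foxtrot R=echo all differ -> CONFLICT
i=2: L=alpha, R=delta=BASE -> take LEFT -> alpha
i=3: L=echo R=echo -> agree -> echo
i=4: L=bravo R=bravo -> agree -> bravo
i=5: L=golf=BASE, R=foxtrot -> take RIGHT -> foxtrot
i=6: L=charlie R=charlie -> agree -> charlie
i=7: L=delta R=delta -> agree -> delta

Answer: <<<<<<< LEFT
hotel
=======
delta
>>>>>>> RIGHT
<<<<<<< LEFT
foxtrot
=======
echo
>>>>>>> RIGHT
alpha
echo
bravo
foxtrot
charlie
delta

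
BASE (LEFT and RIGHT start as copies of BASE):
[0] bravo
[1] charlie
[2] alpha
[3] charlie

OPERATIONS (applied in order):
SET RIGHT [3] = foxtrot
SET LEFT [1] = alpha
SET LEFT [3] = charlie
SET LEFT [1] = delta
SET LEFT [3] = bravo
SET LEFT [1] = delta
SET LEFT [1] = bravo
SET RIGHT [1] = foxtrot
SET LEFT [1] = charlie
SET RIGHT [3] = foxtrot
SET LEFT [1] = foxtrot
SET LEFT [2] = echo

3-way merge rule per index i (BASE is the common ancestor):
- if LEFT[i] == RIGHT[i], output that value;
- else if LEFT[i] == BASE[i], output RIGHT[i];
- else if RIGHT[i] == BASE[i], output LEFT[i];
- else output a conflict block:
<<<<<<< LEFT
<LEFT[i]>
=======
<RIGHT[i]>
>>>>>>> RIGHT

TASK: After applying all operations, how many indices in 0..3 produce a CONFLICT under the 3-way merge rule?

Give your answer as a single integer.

Final LEFT:  [bravo, foxtrot, echo, bravo]
Final RIGHT: [bravo, foxtrot, alpha, foxtrot]
i=0: L=bravo R=bravo -> agree -> bravo
i=1: L=foxtrot R=foxtrot -> agree -> foxtrot
i=2: L=echo, R=alpha=BASE -> take LEFT -> echo
i=3: BASE=charlie L=bravo R=foxtrot all differ -> CONFLICT
Conflict count: 1

Answer: 1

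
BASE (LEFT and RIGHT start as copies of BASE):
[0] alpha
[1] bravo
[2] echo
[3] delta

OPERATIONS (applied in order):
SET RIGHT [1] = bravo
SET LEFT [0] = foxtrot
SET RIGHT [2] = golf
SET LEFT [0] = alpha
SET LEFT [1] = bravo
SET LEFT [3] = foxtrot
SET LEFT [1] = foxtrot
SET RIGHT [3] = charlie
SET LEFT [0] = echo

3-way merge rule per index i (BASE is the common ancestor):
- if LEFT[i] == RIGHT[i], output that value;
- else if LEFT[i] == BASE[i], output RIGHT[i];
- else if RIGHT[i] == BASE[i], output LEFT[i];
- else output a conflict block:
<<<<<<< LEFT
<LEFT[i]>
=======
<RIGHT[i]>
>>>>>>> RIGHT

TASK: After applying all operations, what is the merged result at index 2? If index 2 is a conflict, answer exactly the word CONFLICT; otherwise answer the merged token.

Answer: golf

Derivation:
Final LEFT:  [echo, foxtrot, echo, foxtrot]
Final RIGHT: [alpha, bravo, golf, charlie]
i=0: L=echo, R=alpha=BASE -> take LEFT -> echo
i=1: L=foxtrot, R=bravo=BASE -> take LEFT -> foxtrot
i=2: L=echo=BASE, R=golf -> take RIGHT -> golf
i=3: BASE=delta L=foxtrot R=charlie all differ -> CONFLICT
Index 2 -> golf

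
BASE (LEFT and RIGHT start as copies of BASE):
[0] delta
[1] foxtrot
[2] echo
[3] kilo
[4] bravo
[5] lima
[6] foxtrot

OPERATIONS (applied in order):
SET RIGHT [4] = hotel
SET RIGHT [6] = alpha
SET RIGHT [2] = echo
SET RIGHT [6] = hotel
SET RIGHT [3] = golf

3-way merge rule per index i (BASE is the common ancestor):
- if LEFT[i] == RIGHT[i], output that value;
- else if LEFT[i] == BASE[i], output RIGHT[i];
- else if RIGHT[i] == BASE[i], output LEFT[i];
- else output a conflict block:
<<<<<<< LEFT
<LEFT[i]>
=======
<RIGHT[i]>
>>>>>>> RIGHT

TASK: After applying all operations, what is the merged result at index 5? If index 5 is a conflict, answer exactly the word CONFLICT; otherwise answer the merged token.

Final LEFT:  [delta, foxtrot, echo, kilo, bravo, lima, foxtrot]
Final RIGHT: [delta, foxtrot, echo, golf, hotel, lima, hotel]
i=0: L=delta R=delta -> agree -> delta
i=1: L=foxtrot R=foxtrot -> agree -> foxtrot
i=2: L=echo R=echo -> agree -> echo
i=3: L=kilo=BASE, R=golf -> take RIGHT -> golf
i=4: L=bravo=BASE, R=hotel -> take RIGHT -> hotel
i=5: L=lima R=lima -> agree -> lima
i=6: L=foxtrot=BASE, R=hotel -> take RIGHT -> hotel
Index 5 -> lima

Answer: lima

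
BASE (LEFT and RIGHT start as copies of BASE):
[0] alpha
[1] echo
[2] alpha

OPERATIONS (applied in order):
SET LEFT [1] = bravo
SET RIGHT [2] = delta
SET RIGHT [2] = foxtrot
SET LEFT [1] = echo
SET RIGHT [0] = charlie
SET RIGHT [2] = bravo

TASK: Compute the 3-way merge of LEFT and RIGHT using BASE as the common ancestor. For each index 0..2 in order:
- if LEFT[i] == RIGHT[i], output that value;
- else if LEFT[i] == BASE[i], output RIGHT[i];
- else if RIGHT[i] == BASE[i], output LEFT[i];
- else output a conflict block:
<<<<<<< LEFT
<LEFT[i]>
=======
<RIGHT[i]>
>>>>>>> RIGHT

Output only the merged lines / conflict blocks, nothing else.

Answer: charlie
echo
bravo

Derivation:
Final LEFT:  [alpha, echo, alpha]
Final RIGHT: [charlie, echo, bravo]
i=0: L=alpha=BASE, R=charlie -> take RIGHT -> charlie
i=1: L=echo R=echo -> agree -> echo
i=2: L=alpha=BASE, R=bravo -> take RIGHT -> bravo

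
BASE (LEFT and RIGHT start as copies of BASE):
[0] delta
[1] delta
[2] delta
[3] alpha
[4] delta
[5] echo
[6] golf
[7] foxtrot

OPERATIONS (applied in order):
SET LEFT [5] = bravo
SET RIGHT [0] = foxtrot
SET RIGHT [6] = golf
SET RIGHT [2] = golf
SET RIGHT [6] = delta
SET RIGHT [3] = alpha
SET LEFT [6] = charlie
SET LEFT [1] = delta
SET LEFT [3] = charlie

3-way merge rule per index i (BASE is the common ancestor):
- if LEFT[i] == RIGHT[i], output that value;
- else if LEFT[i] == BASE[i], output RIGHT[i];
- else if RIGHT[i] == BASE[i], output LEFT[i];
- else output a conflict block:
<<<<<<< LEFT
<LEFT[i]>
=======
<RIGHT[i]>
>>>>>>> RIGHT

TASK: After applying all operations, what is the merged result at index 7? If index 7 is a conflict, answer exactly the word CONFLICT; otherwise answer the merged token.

Final LEFT:  [delta, delta, delta, charlie, delta, bravo, charlie, foxtrot]
Final RIGHT: [foxtrot, delta, golf, alpha, delta, echo, delta, foxtrot]
i=0: L=delta=BASE, R=foxtrot -> take RIGHT -> foxtrot
i=1: L=delta R=delta -> agree -> delta
i=2: L=delta=BASE, R=golf -> take RIGHT -> golf
i=3: L=charlie, R=alpha=BASE -> take LEFT -> charlie
i=4: L=delta R=delta -> agree -> delta
i=5: L=bravo, R=echo=BASE -> take LEFT -> bravo
i=6: BASE=golf L=charlie R=delta all differ -> CONFLICT
i=7: L=foxtrot R=foxtrot -> agree -> foxtrot
Index 7 -> foxtrot

Answer: foxtrot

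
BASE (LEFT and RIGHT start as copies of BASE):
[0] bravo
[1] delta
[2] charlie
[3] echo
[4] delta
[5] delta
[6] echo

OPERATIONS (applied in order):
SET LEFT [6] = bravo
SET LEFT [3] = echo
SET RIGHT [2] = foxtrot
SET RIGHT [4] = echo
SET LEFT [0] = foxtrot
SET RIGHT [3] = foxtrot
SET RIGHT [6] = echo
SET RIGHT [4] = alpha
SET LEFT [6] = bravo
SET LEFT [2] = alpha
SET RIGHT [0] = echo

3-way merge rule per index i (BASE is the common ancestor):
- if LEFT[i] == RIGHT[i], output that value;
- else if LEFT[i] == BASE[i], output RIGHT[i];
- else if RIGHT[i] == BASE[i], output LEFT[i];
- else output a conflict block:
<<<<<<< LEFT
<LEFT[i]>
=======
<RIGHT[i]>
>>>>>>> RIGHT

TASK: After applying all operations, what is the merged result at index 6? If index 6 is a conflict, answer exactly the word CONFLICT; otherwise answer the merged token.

Answer: bravo

Derivation:
Final LEFT:  [foxtrot, delta, alpha, echo, delta, delta, bravo]
Final RIGHT: [echo, delta, foxtrot, foxtrot, alpha, delta, echo]
i=0: BASE=bravo L=foxtrot R=echo all differ -> CONFLICT
i=1: L=delta R=delta -> agree -> delta
i=2: BASE=charlie L=alpha R=foxtrot all differ -> CONFLICT
i=3: L=echo=BASE, R=foxtrot -> take RIGHT -> foxtrot
i=4: L=delta=BASE, R=alpha -> take RIGHT -> alpha
i=5: L=delta R=delta -> agree -> delta
i=6: L=bravo, R=echo=BASE -> take LEFT -> bravo
Index 6 -> bravo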